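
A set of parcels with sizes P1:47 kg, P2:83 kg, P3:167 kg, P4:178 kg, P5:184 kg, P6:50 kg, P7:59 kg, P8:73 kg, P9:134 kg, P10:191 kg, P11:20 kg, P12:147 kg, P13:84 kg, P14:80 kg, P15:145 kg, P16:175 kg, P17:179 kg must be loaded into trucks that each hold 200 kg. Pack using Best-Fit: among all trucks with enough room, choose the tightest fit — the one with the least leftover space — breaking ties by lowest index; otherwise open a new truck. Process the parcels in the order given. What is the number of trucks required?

truck 1: place P1 (47 kg), 153 kg left
truck 1: place P2 (83 kg), 70 kg left
truck 2: place P3 (167 kg), 33 kg left
truck 3: place P4 (178 kg), 22 kg left
truck 4: place P5 (184 kg), 16 kg left
truck 1: place P6 (50 kg), 20 kg left
truck 5: place P7 (59 kg), 141 kg left
truck 5: place P8 (73 kg), 68 kg left
truck 6: place P9 (134 kg), 66 kg left
truck 7: place P10 (191 kg), 9 kg left
truck 1: place P11 (20 kg), 0 kg left
truck 8: place P12 (147 kg), 53 kg left
truck 9: place P13 (84 kg), 116 kg left
truck 9: place P14 (80 kg), 36 kg left
truck 10: place P15 (145 kg), 55 kg left
truck 11: place P16 (175 kg), 25 kg left
truck 12: place P17 (179 kg), 21 kg left

12 trucks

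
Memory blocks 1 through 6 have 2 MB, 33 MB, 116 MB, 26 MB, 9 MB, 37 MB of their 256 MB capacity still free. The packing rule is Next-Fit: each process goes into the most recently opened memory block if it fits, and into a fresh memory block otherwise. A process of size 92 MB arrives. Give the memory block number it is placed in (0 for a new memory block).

0

Next-Fit only looks at memory block 6, which has 37 MB free.
92 MB does not fit, so a new memory block is opened.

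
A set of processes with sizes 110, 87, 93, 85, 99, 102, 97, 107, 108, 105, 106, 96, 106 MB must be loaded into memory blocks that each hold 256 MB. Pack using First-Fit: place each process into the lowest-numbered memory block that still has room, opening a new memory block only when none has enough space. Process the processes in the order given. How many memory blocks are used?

7

110 MB → memory block 1 (remaining 146 MB)
87 MB → memory block 1 (remaining 59 MB)
93 MB → memory block 2 (remaining 163 MB)
85 MB → memory block 2 (remaining 78 MB)
99 MB → memory block 3 (remaining 157 MB)
102 MB → memory block 3 (remaining 55 MB)
97 MB → memory block 4 (remaining 159 MB)
107 MB → memory block 4 (remaining 52 MB)
108 MB → memory block 5 (remaining 148 MB)
105 MB → memory block 5 (remaining 43 MB)
106 MB → memory block 6 (remaining 150 MB)
96 MB → memory block 6 (remaining 54 MB)
106 MB → memory block 7 (remaining 150 MB)
Final memory blocks: [110,87] [93,85] [99,102] [97,107] [108,105] [106,96] [106].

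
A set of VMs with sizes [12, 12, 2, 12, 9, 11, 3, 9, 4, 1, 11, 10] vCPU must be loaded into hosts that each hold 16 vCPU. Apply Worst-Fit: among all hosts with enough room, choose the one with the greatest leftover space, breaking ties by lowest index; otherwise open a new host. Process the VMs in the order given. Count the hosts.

12 vCPU → host 1 (remaining 4 vCPU)
12 vCPU → host 2 (remaining 4 vCPU)
2 vCPU → host 1 (remaining 2 vCPU)
12 vCPU → host 3 (remaining 4 vCPU)
9 vCPU → host 4 (remaining 7 vCPU)
11 vCPU → host 5 (remaining 5 vCPU)
3 vCPU → host 4 (remaining 4 vCPU)
9 vCPU → host 6 (remaining 7 vCPU)
4 vCPU → host 6 (remaining 3 vCPU)
1 vCPU → host 5 (remaining 4 vCPU)
11 vCPU → host 7 (remaining 5 vCPU)
10 vCPU → host 8 (remaining 6 vCPU)
Final hosts: [12,2] [12] [12] [9,3] [11,1] [9,4] [11] [10].

8 hosts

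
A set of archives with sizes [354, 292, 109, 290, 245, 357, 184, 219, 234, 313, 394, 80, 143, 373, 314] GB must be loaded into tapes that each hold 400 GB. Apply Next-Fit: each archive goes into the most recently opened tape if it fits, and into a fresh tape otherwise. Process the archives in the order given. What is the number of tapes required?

13

tape 1: place 354 GB, 46 GB left
tape 2: place 292 GB, 108 GB left
tape 3: place 109 GB, 291 GB left
tape 3: place 290 GB, 1 GB left
tape 4: place 245 GB, 155 GB left
tape 5: place 357 GB, 43 GB left
tape 6: place 184 GB, 216 GB left
tape 7: place 219 GB, 181 GB left
tape 8: place 234 GB, 166 GB left
tape 9: place 313 GB, 87 GB left
tape 10: place 394 GB, 6 GB left
tape 11: place 80 GB, 320 GB left
tape 11: place 143 GB, 177 GB left
tape 12: place 373 GB, 27 GB left
tape 13: place 314 GB, 86 GB left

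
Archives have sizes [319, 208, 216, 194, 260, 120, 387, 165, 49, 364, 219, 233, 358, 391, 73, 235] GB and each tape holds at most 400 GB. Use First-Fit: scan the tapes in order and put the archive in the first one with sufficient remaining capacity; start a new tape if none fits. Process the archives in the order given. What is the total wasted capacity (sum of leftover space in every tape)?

319 GB → tape 1 (remaining 81 GB)
208 GB → tape 2 (remaining 192 GB)
216 GB → tape 3 (remaining 184 GB)
194 GB → tape 4 (remaining 206 GB)
260 GB → tape 5 (remaining 140 GB)
120 GB → tape 2 (remaining 72 GB)
387 GB → tape 6 (remaining 13 GB)
165 GB → tape 3 (remaining 19 GB)
49 GB → tape 1 (remaining 32 GB)
364 GB → tape 7 (remaining 36 GB)
219 GB → tape 8 (remaining 181 GB)
233 GB → tape 9 (remaining 167 GB)
358 GB → tape 10 (remaining 42 GB)
391 GB → tape 11 (remaining 9 GB)
73 GB → tape 4 (remaining 133 GB)
235 GB → tape 12 (remaining 165 GB)
12 tapes × 400 GB = 4800 GB; used 3791 GB; unused 1009 GB.

1009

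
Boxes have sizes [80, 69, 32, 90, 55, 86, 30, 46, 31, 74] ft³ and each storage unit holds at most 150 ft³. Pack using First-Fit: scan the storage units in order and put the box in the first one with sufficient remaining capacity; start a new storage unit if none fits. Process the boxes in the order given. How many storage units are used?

80 ft³ → storage unit 1 (remaining 70 ft³)
69 ft³ → storage unit 1 (remaining 1 ft³)
32 ft³ → storage unit 2 (remaining 118 ft³)
90 ft³ → storage unit 2 (remaining 28 ft³)
55 ft³ → storage unit 3 (remaining 95 ft³)
86 ft³ → storage unit 3 (remaining 9 ft³)
30 ft³ → storage unit 4 (remaining 120 ft³)
46 ft³ → storage unit 4 (remaining 74 ft³)
31 ft³ → storage unit 4 (remaining 43 ft³)
74 ft³ → storage unit 5 (remaining 76 ft³)
Final storage units: [80,69] [32,90] [55,86] [30,46,31] [74].

5 storage units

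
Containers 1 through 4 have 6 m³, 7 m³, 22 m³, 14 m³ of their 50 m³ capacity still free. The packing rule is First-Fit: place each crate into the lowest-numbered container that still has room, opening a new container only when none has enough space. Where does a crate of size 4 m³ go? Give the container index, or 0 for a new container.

1

Containers with room: container 1 (6 m³), container 2 (7 m³), container 3 (22 m³), container 4 (14 m³).
The first with room is container 1.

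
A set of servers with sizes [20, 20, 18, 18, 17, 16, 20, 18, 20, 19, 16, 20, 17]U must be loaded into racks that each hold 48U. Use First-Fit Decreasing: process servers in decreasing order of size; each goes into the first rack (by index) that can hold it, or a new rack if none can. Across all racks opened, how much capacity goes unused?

97

Sorted descending: 20, 20, 20, 20, 20, 19, 18, 18, 18, 17, 17, 16, 16.
rack 1: place 20U, 28U left
rack 1: place 20U, 8U left
rack 2: place 20U, 28U left
rack 2: place 20U, 8U left
rack 3: place 20U, 28U left
rack 3: place 19U, 9U left
rack 4: place 18U, 30U left
rack 4: place 18U, 12U left
rack 5: place 18U, 30U left
rack 5: place 17U, 13U left
rack 6: place 17U, 31U left
rack 6: place 16U, 15U left
rack 7: place 16U, 32U left
7 racks × 48U = 336U; used 239U; unused 97U.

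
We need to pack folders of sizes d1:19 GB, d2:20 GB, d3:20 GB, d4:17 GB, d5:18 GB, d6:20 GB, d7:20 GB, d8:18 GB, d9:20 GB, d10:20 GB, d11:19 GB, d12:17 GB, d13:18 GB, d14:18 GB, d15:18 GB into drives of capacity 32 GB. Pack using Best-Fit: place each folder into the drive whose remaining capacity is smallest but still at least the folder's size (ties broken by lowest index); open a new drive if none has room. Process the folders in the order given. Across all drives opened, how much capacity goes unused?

198

d1 (19 GB) → drive 1 (remaining 13 GB)
d2 (20 GB) → drive 2 (remaining 12 GB)
d3 (20 GB) → drive 3 (remaining 12 GB)
d4 (17 GB) → drive 4 (remaining 15 GB)
d5 (18 GB) → drive 5 (remaining 14 GB)
d6 (20 GB) → drive 6 (remaining 12 GB)
d7 (20 GB) → drive 7 (remaining 12 GB)
d8 (18 GB) → drive 8 (remaining 14 GB)
d9 (20 GB) → drive 9 (remaining 12 GB)
d10 (20 GB) → drive 10 (remaining 12 GB)
d11 (19 GB) → drive 11 (remaining 13 GB)
d12 (17 GB) → drive 12 (remaining 15 GB)
d13 (18 GB) → drive 13 (remaining 14 GB)
d14 (18 GB) → drive 14 (remaining 14 GB)
d15 (18 GB) → drive 15 (remaining 14 GB)
15 drives × 32 GB = 480 GB; used 282 GB; unused 198 GB.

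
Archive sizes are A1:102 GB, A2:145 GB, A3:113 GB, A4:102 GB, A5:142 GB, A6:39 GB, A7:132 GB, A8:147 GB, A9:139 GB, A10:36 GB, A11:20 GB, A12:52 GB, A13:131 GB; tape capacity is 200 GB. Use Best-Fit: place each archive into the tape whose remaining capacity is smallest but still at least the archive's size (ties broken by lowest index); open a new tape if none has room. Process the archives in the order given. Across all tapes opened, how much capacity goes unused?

tape 1: place A1 (102 GB), 98 GB left
tape 2: place A2 (145 GB), 55 GB left
tape 3: place A3 (113 GB), 87 GB left
tape 4: place A4 (102 GB), 98 GB left
tape 5: place A5 (142 GB), 58 GB left
tape 2: place A6 (39 GB), 16 GB left
tape 6: place A7 (132 GB), 68 GB left
tape 7: place A8 (147 GB), 53 GB left
tape 8: place A9 (139 GB), 61 GB left
tape 7: place A10 (36 GB), 17 GB left
tape 5: place A11 (20 GB), 38 GB left
tape 8: place A12 (52 GB), 9 GB left
tape 9: place A13 (131 GB), 69 GB left
9 tapes × 200 GB = 1800 GB; used 1300 GB; unused 500 GB.

500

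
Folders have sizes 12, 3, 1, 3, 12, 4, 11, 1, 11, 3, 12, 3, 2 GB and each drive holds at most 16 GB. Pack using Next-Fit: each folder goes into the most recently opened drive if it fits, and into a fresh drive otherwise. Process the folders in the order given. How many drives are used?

6 drives

Put 12 GB in drive 1; 4 GB remain.
Put 3 GB in drive 1; 1 GB remain.
Put 1 GB in drive 1; 0 GB remain.
Put 3 GB in drive 2; 13 GB remain.
Put 12 GB in drive 2; 1 GB remain.
Put 4 GB in drive 3; 12 GB remain.
Put 11 GB in drive 3; 1 GB remain.
Put 1 GB in drive 3; 0 GB remain.
Put 11 GB in drive 4; 5 GB remain.
Put 3 GB in drive 4; 2 GB remain.
Put 12 GB in drive 5; 4 GB remain.
Put 3 GB in drive 5; 1 GB remain.
Put 2 GB in drive 6; 14 GB remain.
Final drives: [12,3,1] [3,12] [4,11,1] [11,3] [12,3] [2].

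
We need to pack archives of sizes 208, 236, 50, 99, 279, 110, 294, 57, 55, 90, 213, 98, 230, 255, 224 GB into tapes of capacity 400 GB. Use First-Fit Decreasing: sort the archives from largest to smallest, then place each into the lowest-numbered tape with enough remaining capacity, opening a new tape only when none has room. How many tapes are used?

8

Sorted descending: 294, 279, 255, 236, 230, 224, 213, 208, 110, 99, 98, 90, 57, 55, 50.
294 GB → tape 1 (remaining 106 GB)
279 GB → tape 2 (remaining 121 GB)
255 GB → tape 3 (remaining 145 GB)
236 GB → tape 4 (remaining 164 GB)
230 GB → tape 5 (remaining 170 GB)
224 GB → tape 6 (remaining 176 GB)
213 GB → tape 7 (remaining 187 GB)
208 GB → tape 8 (remaining 192 GB)
110 GB → tape 2 (remaining 11 GB)
99 GB → tape 1 (remaining 7 GB)
98 GB → tape 3 (remaining 47 GB)
90 GB → tape 4 (remaining 74 GB)
57 GB → tape 4 (remaining 17 GB)
55 GB → tape 5 (remaining 115 GB)
50 GB → tape 5 (remaining 65 GB)
Final tapes: [294,99] [279,110] [255,98] [236,90,57] [230,55,50] [224] [213] [208].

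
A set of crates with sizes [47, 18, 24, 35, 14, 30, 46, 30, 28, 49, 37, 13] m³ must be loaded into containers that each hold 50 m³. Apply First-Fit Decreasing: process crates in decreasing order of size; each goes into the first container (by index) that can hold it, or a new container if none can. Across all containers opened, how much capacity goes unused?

79

Sorted descending: 49, 47, 46, 37, 35, 30, 30, 28, 24, 18, 14, 13.
container 1: place 49 m³, 1 m³ left
container 2: place 47 m³, 3 m³ left
container 3: place 46 m³, 4 m³ left
container 4: place 37 m³, 13 m³ left
container 5: place 35 m³, 15 m³ left
container 6: place 30 m³, 20 m³ left
container 7: place 30 m³, 20 m³ left
container 8: place 28 m³, 22 m³ left
container 9: place 24 m³, 26 m³ left
container 6: place 18 m³, 2 m³ left
container 5: place 14 m³, 1 m³ left
container 4: place 13 m³, 0 m³ left
9 containers × 50 m³ = 450 m³; used 371 m³; unused 79 m³.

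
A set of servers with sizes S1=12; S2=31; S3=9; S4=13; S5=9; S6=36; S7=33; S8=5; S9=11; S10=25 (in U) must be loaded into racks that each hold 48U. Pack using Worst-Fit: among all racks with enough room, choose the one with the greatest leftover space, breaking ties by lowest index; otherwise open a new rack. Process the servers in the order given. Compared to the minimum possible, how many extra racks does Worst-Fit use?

Worst-Fit: [12,31] [9,13,9,5] [36] [33,11] [25] → 5 racks.
Total size 184U; any packing needs at least ⌈184/48⌉ = 4 racks.
An optimal packing achieves that bound: [36,12] [33,13] [31,11,5] [25,9,9] → 4 racks.
Excess: 5 − 4 = 1.

1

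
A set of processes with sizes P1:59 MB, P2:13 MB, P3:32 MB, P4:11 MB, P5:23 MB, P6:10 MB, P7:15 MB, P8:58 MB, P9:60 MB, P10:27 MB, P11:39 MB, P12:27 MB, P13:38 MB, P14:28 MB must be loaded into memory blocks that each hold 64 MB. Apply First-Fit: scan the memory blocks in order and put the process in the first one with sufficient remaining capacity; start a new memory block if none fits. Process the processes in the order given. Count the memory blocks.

P1 (59 MB) → memory block 1 (remaining 5 MB)
P2 (13 MB) → memory block 2 (remaining 51 MB)
P3 (32 MB) → memory block 2 (remaining 19 MB)
P4 (11 MB) → memory block 2 (remaining 8 MB)
P5 (23 MB) → memory block 3 (remaining 41 MB)
P6 (10 MB) → memory block 3 (remaining 31 MB)
P7 (15 MB) → memory block 3 (remaining 16 MB)
P8 (58 MB) → memory block 4 (remaining 6 MB)
P9 (60 MB) → memory block 5 (remaining 4 MB)
P10 (27 MB) → memory block 6 (remaining 37 MB)
P11 (39 MB) → memory block 7 (remaining 25 MB)
P12 (27 MB) → memory block 6 (remaining 10 MB)
P13 (38 MB) → memory block 8 (remaining 26 MB)
P14 (28 MB) → memory block 9 (remaining 36 MB)

9 memory blocks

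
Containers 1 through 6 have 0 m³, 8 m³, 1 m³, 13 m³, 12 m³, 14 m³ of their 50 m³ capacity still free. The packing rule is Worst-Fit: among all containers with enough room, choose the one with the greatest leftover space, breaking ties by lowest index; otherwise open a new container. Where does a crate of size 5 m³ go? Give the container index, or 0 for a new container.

Containers with room: container 2 (8 m³), container 4 (13 m³), container 5 (12 m³), container 6 (14 m³).
Most room is container 6 with 14 m³ free.

6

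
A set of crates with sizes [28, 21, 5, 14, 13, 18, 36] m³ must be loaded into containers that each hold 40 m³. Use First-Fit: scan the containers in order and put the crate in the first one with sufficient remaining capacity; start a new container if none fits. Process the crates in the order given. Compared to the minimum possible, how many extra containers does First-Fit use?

First-Fit: [28,5] [21,14] [13,18] [36] → 4 containers.
Total size 135 m³; any packing needs at least ⌈135/40⌉ = 4 containers.
So 4 is already optimal.

0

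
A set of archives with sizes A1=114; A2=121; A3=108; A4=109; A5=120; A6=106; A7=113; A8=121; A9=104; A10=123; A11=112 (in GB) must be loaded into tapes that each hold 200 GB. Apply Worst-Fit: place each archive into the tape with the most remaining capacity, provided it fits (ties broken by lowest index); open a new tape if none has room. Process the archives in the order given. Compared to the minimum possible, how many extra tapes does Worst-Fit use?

Worst-Fit: [114] [121] [108] [109] [120] [106] [113] [121] [104] [123] [112] → 11 tapes.
11 archives exceed 100 GB (half the capacity), and no two of those can share a tape, so at least 11 tapes are needed.
So 11 is already optimal.

0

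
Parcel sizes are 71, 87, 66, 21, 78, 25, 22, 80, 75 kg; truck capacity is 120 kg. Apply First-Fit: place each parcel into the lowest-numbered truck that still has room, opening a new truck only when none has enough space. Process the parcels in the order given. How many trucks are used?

6

Put 71 kg in truck 1; 49 kg remain.
Put 87 kg in truck 2; 33 kg remain.
Put 66 kg in truck 3; 54 kg remain.
Put 21 kg in truck 1; 28 kg remain.
Put 78 kg in truck 4; 42 kg remain.
Put 25 kg in truck 1; 3 kg remain.
Put 22 kg in truck 2; 11 kg remain.
Put 80 kg in truck 5; 40 kg remain.
Put 75 kg in truck 6; 45 kg remain.
Final trucks: [71,21,25] [87,22] [66] [78] [80] [75].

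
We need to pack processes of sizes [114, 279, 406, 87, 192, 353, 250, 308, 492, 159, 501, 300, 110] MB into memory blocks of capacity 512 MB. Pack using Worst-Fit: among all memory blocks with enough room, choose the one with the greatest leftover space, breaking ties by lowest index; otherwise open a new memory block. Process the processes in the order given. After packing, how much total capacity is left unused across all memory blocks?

545

memory block 1: place 114 MB, 398 MB left
memory block 1: place 279 MB, 119 MB left
memory block 2: place 406 MB, 106 MB left
memory block 1: place 87 MB, 32 MB left
memory block 3: place 192 MB, 320 MB left
memory block 4: place 353 MB, 159 MB left
memory block 3: place 250 MB, 70 MB left
memory block 5: place 308 MB, 204 MB left
memory block 6: place 492 MB, 20 MB left
memory block 5: place 159 MB, 45 MB left
memory block 7: place 501 MB, 11 MB left
memory block 8: place 300 MB, 212 MB left
memory block 8: place 110 MB, 102 MB left
8 memory blocks × 512 MB = 4096 MB; used 3551 MB; unused 545 MB.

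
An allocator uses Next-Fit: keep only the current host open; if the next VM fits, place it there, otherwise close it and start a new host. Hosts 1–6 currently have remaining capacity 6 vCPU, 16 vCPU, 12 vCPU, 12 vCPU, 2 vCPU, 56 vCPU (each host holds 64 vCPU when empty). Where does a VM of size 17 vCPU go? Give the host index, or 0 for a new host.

Next-Fit only looks at host 6, which has 56 vCPU free.
17 vCPU fits there.

6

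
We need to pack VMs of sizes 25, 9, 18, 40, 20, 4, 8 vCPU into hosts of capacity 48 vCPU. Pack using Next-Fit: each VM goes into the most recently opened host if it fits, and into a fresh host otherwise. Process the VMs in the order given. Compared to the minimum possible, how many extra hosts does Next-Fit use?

Next-Fit: [25,9] [18] [40] [20,4,8] → 4 hosts.
Total size 124 vCPU; any packing needs at least ⌈124/48⌉ = 3 hosts.
An optimal packing achieves that bound: [40,8] [25,20] [18,9,4] → 3 hosts.
Excess: 4 − 3 = 1.

1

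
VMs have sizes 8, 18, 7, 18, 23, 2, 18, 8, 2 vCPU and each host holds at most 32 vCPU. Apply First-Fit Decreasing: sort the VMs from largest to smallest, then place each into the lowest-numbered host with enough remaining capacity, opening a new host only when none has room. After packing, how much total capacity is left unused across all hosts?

24

Sorted descending: 23, 18, 18, 18, 8, 8, 7, 2, 2.
host 1: place 23 vCPU, 9 vCPU left
host 2: place 18 vCPU, 14 vCPU left
host 3: place 18 vCPU, 14 vCPU left
host 4: place 18 vCPU, 14 vCPU left
host 1: place 8 vCPU, 1 vCPU left
host 2: place 8 vCPU, 6 vCPU left
host 3: place 7 vCPU, 7 vCPU left
host 2: place 2 vCPU, 4 vCPU left
host 2: place 2 vCPU, 2 vCPU left
4 hosts × 32 vCPU = 128 vCPU; used 104 vCPU; unused 24 vCPU.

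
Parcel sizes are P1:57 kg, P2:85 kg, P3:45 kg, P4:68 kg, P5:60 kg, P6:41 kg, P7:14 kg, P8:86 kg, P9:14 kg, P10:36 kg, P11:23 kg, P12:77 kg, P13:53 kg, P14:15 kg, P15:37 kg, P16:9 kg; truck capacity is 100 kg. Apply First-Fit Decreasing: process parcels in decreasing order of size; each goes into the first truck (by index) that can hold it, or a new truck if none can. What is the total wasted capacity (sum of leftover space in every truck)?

80

Sorted descending: 86, 85, 77, 68, 60, 57, 53, 45, 41, 37, 36, 23, 15, 14, 14, 9.
Put 86 kg in truck 1; 14 kg remain.
Put 85 kg in truck 2; 15 kg remain.
Put 77 kg in truck 3; 23 kg remain.
Put 68 kg in truck 4; 32 kg remain.
Put 60 kg in truck 5; 40 kg remain.
Put 57 kg in truck 6; 43 kg remain.
Put 53 kg in truck 7; 47 kg remain.
Put 45 kg in truck 7; 2 kg remain.
Put 41 kg in truck 6; 2 kg remain.
Put 37 kg in truck 5; 3 kg remain.
Put 36 kg in truck 8; 64 kg remain.
Put 23 kg in truck 3; 0 kg remain.
Put 15 kg in truck 2; 0 kg remain.
Put 14 kg in truck 1; 0 kg remain.
Put 14 kg in truck 4; 18 kg remain.
Put 9 kg in truck 4; 9 kg remain.
8 trucks × 100 kg = 800 kg; used 720 kg; unused 80 kg.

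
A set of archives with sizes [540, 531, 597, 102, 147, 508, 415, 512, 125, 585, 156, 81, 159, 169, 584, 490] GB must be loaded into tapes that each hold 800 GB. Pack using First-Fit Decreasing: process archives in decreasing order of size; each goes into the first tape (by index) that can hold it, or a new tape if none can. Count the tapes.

Sorted descending: 597, 585, 584, 540, 531, 512, 508, 490, 415, 169, 159, 156, 147, 125, 102, 81.
597 GB → tape 1 (remaining 203 GB)
585 GB → tape 2 (remaining 215 GB)
584 GB → tape 3 (remaining 216 GB)
540 GB → tape 4 (remaining 260 GB)
531 GB → tape 5 (remaining 269 GB)
512 GB → tape 6 (remaining 288 GB)
508 GB → tape 7 (remaining 292 GB)
490 GB → tape 8 (remaining 310 GB)
415 GB → tape 9 (remaining 385 GB)
169 GB → tape 1 (remaining 34 GB)
159 GB → tape 2 (remaining 56 GB)
156 GB → tape 3 (remaining 60 GB)
147 GB → tape 4 (remaining 113 GB)
125 GB → tape 5 (remaining 144 GB)
102 GB → tape 4 (remaining 11 GB)
81 GB → tape 5 (remaining 63 GB)

9 tapes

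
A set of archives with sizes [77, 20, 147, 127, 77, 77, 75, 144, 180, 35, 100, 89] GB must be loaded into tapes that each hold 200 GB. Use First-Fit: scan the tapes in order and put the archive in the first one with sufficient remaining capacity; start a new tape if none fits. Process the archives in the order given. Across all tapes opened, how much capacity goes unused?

tape 1: place 77 GB, 123 GB left
tape 1: place 20 GB, 103 GB left
tape 2: place 147 GB, 53 GB left
tape 3: place 127 GB, 73 GB left
tape 1: place 77 GB, 26 GB left
tape 4: place 77 GB, 123 GB left
tape 4: place 75 GB, 48 GB left
tape 5: place 144 GB, 56 GB left
tape 6: place 180 GB, 20 GB left
tape 2: place 35 GB, 18 GB left
tape 7: place 100 GB, 100 GB left
tape 7: place 89 GB, 11 GB left
7 tapes × 200 GB = 1400 GB; used 1148 GB; unused 252 GB.

252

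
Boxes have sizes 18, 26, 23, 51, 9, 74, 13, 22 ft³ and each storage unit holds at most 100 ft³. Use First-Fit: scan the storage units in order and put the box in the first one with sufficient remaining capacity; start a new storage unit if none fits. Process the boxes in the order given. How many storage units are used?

storage unit 1: place 18 ft³, 82 ft³ left
storage unit 1: place 26 ft³, 56 ft³ left
storage unit 1: place 23 ft³, 33 ft³ left
storage unit 2: place 51 ft³, 49 ft³ left
storage unit 1: place 9 ft³, 24 ft³ left
storage unit 3: place 74 ft³, 26 ft³ left
storage unit 1: place 13 ft³, 11 ft³ left
storage unit 2: place 22 ft³, 27 ft³ left

3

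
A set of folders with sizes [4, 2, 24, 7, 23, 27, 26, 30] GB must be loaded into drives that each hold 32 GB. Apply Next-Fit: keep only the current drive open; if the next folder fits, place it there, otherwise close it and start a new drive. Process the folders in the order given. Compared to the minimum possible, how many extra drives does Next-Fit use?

Next-Fit: [4,2,24] [7,23] [27] [26] [30] → 5 drives.
Total size 143 GB; any packing needs at least ⌈143/32⌉ = 5 drives.
So 5 is already optimal.

0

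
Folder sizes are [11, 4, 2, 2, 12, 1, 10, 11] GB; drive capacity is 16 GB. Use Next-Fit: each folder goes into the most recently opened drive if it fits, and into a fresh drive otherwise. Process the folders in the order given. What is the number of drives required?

4

Put 11 GB in drive 1; 5 GB remain.
Put 4 GB in drive 1; 1 GB remain.
Put 2 GB in drive 2; 14 GB remain.
Put 2 GB in drive 2; 12 GB remain.
Put 12 GB in drive 2; 0 GB remain.
Put 1 GB in drive 3; 15 GB remain.
Put 10 GB in drive 3; 5 GB remain.
Put 11 GB in drive 4; 5 GB remain.
Final drives: [11,4] [2,2,12] [1,10] [11].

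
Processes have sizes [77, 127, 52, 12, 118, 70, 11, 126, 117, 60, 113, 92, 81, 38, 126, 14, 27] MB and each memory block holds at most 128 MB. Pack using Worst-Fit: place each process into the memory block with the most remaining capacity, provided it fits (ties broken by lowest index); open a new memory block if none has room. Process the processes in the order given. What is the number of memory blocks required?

12 memory blocks

Put 77 MB in memory block 1; 51 MB remain.
Put 127 MB in memory block 2; 1 MB remain.
Put 52 MB in memory block 3; 76 MB remain.
Put 12 MB in memory block 3; 64 MB remain.
Put 118 MB in memory block 4; 10 MB remain.
Put 70 MB in memory block 5; 58 MB remain.
Put 11 MB in memory block 3; 53 MB remain.
Put 126 MB in memory block 6; 2 MB remain.
Put 117 MB in memory block 7; 11 MB remain.
Put 60 MB in memory block 8; 68 MB remain.
Put 113 MB in memory block 9; 15 MB remain.
Put 92 MB in memory block 10; 36 MB remain.
Put 81 MB in memory block 11; 47 MB remain.
Put 38 MB in memory block 8; 30 MB remain.
Put 126 MB in memory block 12; 2 MB remain.
Put 14 MB in memory block 5; 44 MB remain.
Put 27 MB in memory block 3; 26 MB remain.
Final memory blocks: [77] [127] [52,12,11,27] [118] [70,14] [126] [117] [60,38] [113] [92] [81] [126].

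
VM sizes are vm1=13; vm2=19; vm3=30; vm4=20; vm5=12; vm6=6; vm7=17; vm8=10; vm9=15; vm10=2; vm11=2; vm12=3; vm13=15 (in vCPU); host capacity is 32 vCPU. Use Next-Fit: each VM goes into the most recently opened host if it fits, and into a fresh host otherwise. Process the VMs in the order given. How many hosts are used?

Put vm1 (13 vCPU) in host 1; 19 vCPU remain.
Put vm2 (19 vCPU) in host 1; 0 vCPU remain.
Put vm3 (30 vCPU) in host 2; 2 vCPU remain.
Put vm4 (20 vCPU) in host 3; 12 vCPU remain.
Put vm5 (12 vCPU) in host 3; 0 vCPU remain.
Put vm6 (6 vCPU) in host 4; 26 vCPU remain.
Put vm7 (17 vCPU) in host 4; 9 vCPU remain.
Put vm8 (10 vCPU) in host 5; 22 vCPU remain.
Put vm9 (15 vCPU) in host 5; 7 vCPU remain.
Put vm10 (2 vCPU) in host 5; 5 vCPU remain.
Put vm11 (2 vCPU) in host 5; 3 vCPU remain.
Put vm12 (3 vCPU) in host 5; 0 vCPU remain.
Put vm13 (15 vCPU) in host 6; 17 vCPU remain.
Final hosts: [13,19] [30] [20,12] [6,17] [10,15,2,2,3] [15].

6 hosts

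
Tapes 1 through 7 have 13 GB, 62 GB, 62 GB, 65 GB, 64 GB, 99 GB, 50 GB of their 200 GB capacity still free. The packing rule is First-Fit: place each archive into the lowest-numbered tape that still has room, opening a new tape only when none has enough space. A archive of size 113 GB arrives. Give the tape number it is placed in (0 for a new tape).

No tape has ≥ 113 GB free, so a new tape is opened.

0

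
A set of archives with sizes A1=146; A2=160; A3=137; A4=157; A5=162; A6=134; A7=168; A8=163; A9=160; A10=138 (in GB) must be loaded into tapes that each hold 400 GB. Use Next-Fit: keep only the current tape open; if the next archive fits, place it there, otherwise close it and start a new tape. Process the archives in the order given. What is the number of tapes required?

tape 1: place A1 (146 GB), 254 GB left
tape 1: place A2 (160 GB), 94 GB left
tape 2: place A3 (137 GB), 263 GB left
tape 2: place A4 (157 GB), 106 GB left
tape 3: place A5 (162 GB), 238 GB left
tape 3: place A6 (134 GB), 104 GB left
tape 4: place A7 (168 GB), 232 GB left
tape 4: place A8 (163 GB), 69 GB left
tape 5: place A9 (160 GB), 240 GB left
tape 5: place A10 (138 GB), 102 GB left

5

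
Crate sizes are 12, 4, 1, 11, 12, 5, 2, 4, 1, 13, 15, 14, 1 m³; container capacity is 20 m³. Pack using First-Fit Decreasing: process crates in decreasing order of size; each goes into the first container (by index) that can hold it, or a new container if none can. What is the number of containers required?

Sorted descending: 15, 14, 13, 12, 12, 11, 5, 4, 4, 2, 1, 1, 1.
15 m³ → container 1 (remaining 5 m³)
14 m³ → container 2 (remaining 6 m³)
13 m³ → container 3 (remaining 7 m³)
12 m³ → container 4 (remaining 8 m³)
12 m³ → container 5 (remaining 8 m³)
11 m³ → container 6 (remaining 9 m³)
5 m³ → container 1 (remaining 0 m³)
4 m³ → container 2 (remaining 2 m³)
4 m³ → container 3 (remaining 3 m³)
2 m³ → container 2 (remaining 0 m³)
1 m³ → container 3 (remaining 2 m³)
1 m³ → container 3 (remaining 1 m³)
1 m³ → container 3 (remaining 0 m³)
Final containers: [15,5] [14,4,2] [13,4,1,1,1] [12] [12] [11].

6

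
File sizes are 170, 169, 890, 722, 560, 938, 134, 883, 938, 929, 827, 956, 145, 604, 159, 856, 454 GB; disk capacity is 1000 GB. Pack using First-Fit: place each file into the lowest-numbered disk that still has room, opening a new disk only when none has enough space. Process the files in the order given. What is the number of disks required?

Put 170 GB in disk 1; 830 GB remain.
Put 169 GB in disk 1; 661 GB remain.
Put 890 GB in disk 2; 110 GB remain.
Put 722 GB in disk 3; 278 GB remain.
Put 560 GB in disk 1; 101 GB remain.
Put 938 GB in disk 4; 62 GB remain.
Put 134 GB in disk 3; 144 GB remain.
Put 883 GB in disk 5; 117 GB remain.
Put 938 GB in disk 6; 62 GB remain.
Put 929 GB in disk 7; 71 GB remain.
Put 827 GB in disk 8; 173 GB remain.
Put 956 GB in disk 9; 44 GB remain.
Put 145 GB in disk 8; 28 GB remain.
Put 604 GB in disk 10; 396 GB remain.
Put 159 GB in disk 10; 237 GB remain.
Put 856 GB in disk 11; 144 GB remain.
Put 454 GB in disk 12; 546 GB remain.
Final disks: [170,169,560] [890] [722,134] [938] [883] [938] [929] [827,145] [956] [604,159] [856] [454].

12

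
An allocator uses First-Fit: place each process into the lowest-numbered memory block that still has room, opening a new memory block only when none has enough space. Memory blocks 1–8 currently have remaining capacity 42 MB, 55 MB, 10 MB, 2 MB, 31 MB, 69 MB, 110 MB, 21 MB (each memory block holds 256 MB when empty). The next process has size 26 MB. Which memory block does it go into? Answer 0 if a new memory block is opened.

Memory blocks with room: memory block 1 (42 MB), memory block 2 (55 MB), memory block 5 (31 MB), memory block 6 (69 MB), memory block 7 (110 MB).
The first with room is memory block 1.

1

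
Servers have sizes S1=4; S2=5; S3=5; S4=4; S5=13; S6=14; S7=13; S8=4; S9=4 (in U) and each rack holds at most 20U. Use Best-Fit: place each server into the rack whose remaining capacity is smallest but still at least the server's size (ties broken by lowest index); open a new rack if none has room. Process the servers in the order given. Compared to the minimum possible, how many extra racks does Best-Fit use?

0

Best-Fit: [4,5,5,4] [13,4] [14,4] [13] → 4 racks.
Total size 66U; any packing needs at least ⌈66/20⌉ = 4 racks.
So 4 is already optimal.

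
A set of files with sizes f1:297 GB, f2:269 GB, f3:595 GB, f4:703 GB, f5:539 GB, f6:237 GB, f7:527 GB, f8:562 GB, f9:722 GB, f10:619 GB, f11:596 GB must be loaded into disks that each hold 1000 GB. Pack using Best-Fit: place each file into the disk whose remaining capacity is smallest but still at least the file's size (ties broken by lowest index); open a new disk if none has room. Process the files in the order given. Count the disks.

Put f1 (297 GB) in disk 1; 703 GB remain.
Put f2 (269 GB) in disk 1; 434 GB remain.
Put f3 (595 GB) in disk 2; 405 GB remain.
Put f4 (703 GB) in disk 3; 297 GB remain.
Put f5 (539 GB) in disk 4; 461 GB remain.
Put f6 (237 GB) in disk 3; 60 GB remain.
Put f7 (527 GB) in disk 5; 473 GB remain.
Put f8 (562 GB) in disk 6; 438 GB remain.
Put f9 (722 GB) in disk 7; 278 GB remain.
Put f10 (619 GB) in disk 8; 381 GB remain.
Put f11 (596 GB) in disk 9; 404 GB remain.

9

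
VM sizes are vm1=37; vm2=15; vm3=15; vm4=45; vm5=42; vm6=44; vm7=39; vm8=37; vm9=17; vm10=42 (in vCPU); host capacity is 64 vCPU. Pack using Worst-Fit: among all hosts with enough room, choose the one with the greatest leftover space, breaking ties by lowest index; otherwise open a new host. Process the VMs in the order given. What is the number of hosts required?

7 hosts

Put vm1 (37 vCPU) in host 1; 27 vCPU remain.
Put vm2 (15 vCPU) in host 1; 12 vCPU remain.
Put vm3 (15 vCPU) in host 2; 49 vCPU remain.
Put vm4 (45 vCPU) in host 2; 4 vCPU remain.
Put vm5 (42 vCPU) in host 3; 22 vCPU remain.
Put vm6 (44 vCPU) in host 4; 20 vCPU remain.
Put vm7 (39 vCPU) in host 5; 25 vCPU remain.
Put vm8 (37 vCPU) in host 6; 27 vCPU remain.
Put vm9 (17 vCPU) in host 6; 10 vCPU remain.
Put vm10 (42 vCPU) in host 7; 22 vCPU remain.
Final hosts: [37,15] [15,45] [42] [44] [39] [37,17] [42].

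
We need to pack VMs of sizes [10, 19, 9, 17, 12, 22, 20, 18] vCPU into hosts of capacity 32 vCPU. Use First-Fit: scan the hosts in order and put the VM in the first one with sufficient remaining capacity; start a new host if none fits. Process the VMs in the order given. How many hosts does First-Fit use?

5

Put 10 vCPU in host 1; 22 vCPU remain.
Put 19 vCPU in host 1; 3 vCPU remain.
Put 9 vCPU in host 2; 23 vCPU remain.
Put 17 vCPU in host 2; 6 vCPU remain.
Put 12 vCPU in host 3; 20 vCPU remain.
Put 22 vCPU in host 4; 10 vCPU remain.
Put 20 vCPU in host 3; 0 vCPU remain.
Put 18 vCPU in host 5; 14 vCPU remain.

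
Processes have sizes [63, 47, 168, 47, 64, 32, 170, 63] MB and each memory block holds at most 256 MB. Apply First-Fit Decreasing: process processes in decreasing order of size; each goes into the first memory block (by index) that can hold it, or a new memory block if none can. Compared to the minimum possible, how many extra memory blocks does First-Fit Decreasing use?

First-Fit Decreasing: [170,64] [168,63] [63,47,47,32] → 3 memory blocks.
Total size 654 MB; any packing needs at least ⌈654/256⌉ = 3 memory blocks.
So 3 is already optimal.

0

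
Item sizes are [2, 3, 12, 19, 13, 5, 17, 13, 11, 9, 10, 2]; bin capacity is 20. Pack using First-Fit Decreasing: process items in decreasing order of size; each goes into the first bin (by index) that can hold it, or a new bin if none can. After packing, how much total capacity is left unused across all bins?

24

Sorted descending: 19, 17, 13, 13, 12, 11, 10, 9, 5, 3, 2, 2.
19 → bin 1 (remaining 1)
17 → bin 2 (remaining 3)
13 → bin 3 (remaining 7)
13 → bin 4 (remaining 7)
12 → bin 5 (remaining 8)
11 → bin 6 (remaining 9)
10 → bin 7 (remaining 10)
9 → bin 6 (remaining 0)
5 → bin 3 (remaining 2)
3 → bin 2 (remaining 0)
2 → bin 3 (remaining 0)
2 → bin 4 (remaining 5)
7 bins × 20 = 140; used 116; unused 24.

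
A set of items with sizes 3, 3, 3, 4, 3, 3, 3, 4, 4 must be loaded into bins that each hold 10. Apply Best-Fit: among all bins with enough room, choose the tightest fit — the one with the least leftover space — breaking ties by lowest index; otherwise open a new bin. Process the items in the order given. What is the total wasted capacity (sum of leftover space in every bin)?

10

Put 3 in bin 1; 7 remain.
Put 3 in bin 1; 4 remain.
Put 3 in bin 1; 1 remain.
Put 4 in bin 2; 6 remain.
Put 3 in bin 2; 3 remain.
Put 3 in bin 2; 0 remain.
Put 3 in bin 3; 7 remain.
Put 4 in bin 3; 3 remain.
Put 4 in bin 4; 6 remain.
4 bins × 10 = 40; used 30; unused 10.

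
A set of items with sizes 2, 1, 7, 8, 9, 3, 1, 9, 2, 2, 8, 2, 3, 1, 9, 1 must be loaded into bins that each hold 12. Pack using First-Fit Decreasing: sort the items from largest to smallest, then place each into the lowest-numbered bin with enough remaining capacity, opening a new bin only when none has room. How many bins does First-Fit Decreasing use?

Sorted descending: 9, 9, 9, 8, 8, 7, 3, 3, 2, 2, 2, 2, 1, 1, 1, 1.
Put 9 in bin 1; 3 remain.
Put 9 in bin 2; 3 remain.
Put 9 in bin 3; 3 remain.
Put 8 in bin 4; 4 remain.
Put 8 in bin 5; 4 remain.
Put 7 in bin 6; 5 remain.
Put 3 in bin 1; 0 remain.
Put 3 in bin 2; 0 remain.
Put 2 in bin 3; 1 remain.
Put 2 in bin 4; 2 remain.
Put 2 in bin 4; 0 remain.
Put 2 in bin 5; 2 remain.
Put 1 in bin 3; 0 remain.
Put 1 in bin 5; 1 remain.
Put 1 in bin 5; 0 remain.
Put 1 in bin 6; 4 remain.
Final bins: [9,3] [9,3] [9,2,1] [8,2,2] [8,2,1,1] [7,1].

6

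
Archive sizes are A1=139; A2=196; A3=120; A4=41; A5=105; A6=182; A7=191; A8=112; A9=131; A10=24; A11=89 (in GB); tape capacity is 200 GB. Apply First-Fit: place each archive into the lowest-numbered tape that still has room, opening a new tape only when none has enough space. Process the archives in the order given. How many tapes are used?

8

Put A1 (139 GB) in tape 1; 61 GB remain.
Put A2 (196 GB) in tape 2; 4 GB remain.
Put A3 (120 GB) in tape 3; 80 GB remain.
Put A4 (41 GB) in tape 1; 20 GB remain.
Put A5 (105 GB) in tape 4; 95 GB remain.
Put A6 (182 GB) in tape 5; 18 GB remain.
Put A7 (191 GB) in tape 6; 9 GB remain.
Put A8 (112 GB) in tape 7; 88 GB remain.
Put A9 (131 GB) in tape 8; 69 GB remain.
Put A10 (24 GB) in tape 3; 56 GB remain.
Put A11 (89 GB) in tape 4; 6 GB remain.
Final tapes: [139,41] [196] [120,24] [105,89] [182] [191] [112] [131].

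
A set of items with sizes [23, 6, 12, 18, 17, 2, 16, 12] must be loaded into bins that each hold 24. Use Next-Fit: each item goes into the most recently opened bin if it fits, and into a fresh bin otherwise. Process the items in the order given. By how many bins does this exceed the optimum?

1

Next-Fit: [23] [6,12] [18] [17,2] [16] [12] → 6 bins.
Total size 106; any packing needs at least ⌈106/24⌉ = 5 bins.
An optimal packing achieves that bound: [23] [18,6] [17,2] [16] [12,12] → 5 bins.
Excess: 6 − 5 = 1.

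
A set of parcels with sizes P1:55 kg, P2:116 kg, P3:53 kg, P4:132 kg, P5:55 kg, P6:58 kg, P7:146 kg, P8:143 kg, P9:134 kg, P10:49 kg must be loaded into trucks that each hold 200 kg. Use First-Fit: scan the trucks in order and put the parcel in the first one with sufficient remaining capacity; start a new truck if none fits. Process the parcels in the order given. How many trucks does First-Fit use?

P1 (55 kg) → truck 1 (remaining 145 kg)
P2 (116 kg) → truck 1 (remaining 29 kg)
P3 (53 kg) → truck 2 (remaining 147 kg)
P4 (132 kg) → truck 2 (remaining 15 kg)
P5 (55 kg) → truck 3 (remaining 145 kg)
P6 (58 kg) → truck 3 (remaining 87 kg)
P7 (146 kg) → truck 4 (remaining 54 kg)
P8 (143 kg) → truck 5 (remaining 57 kg)
P9 (134 kg) → truck 6 (remaining 66 kg)
P10 (49 kg) → truck 3 (remaining 38 kg)
Final trucks: [55,116] [53,132] [55,58,49] [146] [143] [134].

6 trucks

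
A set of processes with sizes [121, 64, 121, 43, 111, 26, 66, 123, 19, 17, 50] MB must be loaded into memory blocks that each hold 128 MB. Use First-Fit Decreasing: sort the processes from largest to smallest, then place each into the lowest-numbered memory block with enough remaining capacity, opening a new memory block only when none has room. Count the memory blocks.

7

Sorted descending: 123, 121, 121, 111, 66, 64, 50, 43, 26, 19, 17.
Put 123 MB in memory block 1; 5 MB remain.
Put 121 MB in memory block 2; 7 MB remain.
Put 121 MB in memory block 3; 7 MB remain.
Put 111 MB in memory block 4; 17 MB remain.
Put 66 MB in memory block 5; 62 MB remain.
Put 64 MB in memory block 6; 64 MB remain.
Put 50 MB in memory block 5; 12 MB remain.
Put 43 MB in memory block 6; 21 MB remain.
Put 26 MB in memory block 7; 102 MB remain.
Put 19 MB in memory block 6; 2 MB remain.
Put 17 MB in memory block 4; 0 MB remain.
Final memory blocks: [123] [121] [121] [111,17] [66,50] [64,43,19] [26].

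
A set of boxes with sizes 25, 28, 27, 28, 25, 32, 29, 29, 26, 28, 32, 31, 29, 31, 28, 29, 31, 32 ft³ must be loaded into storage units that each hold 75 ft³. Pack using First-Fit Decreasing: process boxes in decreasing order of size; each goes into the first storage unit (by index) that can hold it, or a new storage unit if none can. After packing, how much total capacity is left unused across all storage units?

Sorted descending: 32, 32, 32, 31, 31, 31, 29, 29, 29, 29, 28, 28, 28, 28, 27, 26, 25, 25.
32 ft³ → storage unit 1 (remaining 43 ft³)
32 ft³ → storage unit 1 (remaining 11 ft³)
32 ft³ → storage unit 2 (remaining 43 ft³)
31 ft³ → storage unit 2 (remaining 12 ft³)
31 ft³ → storage unit 3 (remaining 44 ft³)
31 ft³ → storage unit 3 (remaining 13 ft³)
29 ft³ → storage unit 4 (remaining 46 ft³)
29 ft³ → storage unit 4 (remaining 17 ft³)
29 ft³ → storage unit 5 (remaining 46 ft³)
29 ft³ → storage unit 5 (remaining 17 ft³)
28 ft³ → storage unit 6 (remaining 47 ft³)
28 ft³ → storage unit 6 (remaining 19 ft³)
28 ft³ → storage unit 7 (remaining 47 ft³)
28 ft³ → storage unit 7 (remaining 19 ft³)
27 ft³ → storage unit 8 (remaining 48 ft³)
26 ft³ → storage unit 8 (remaining 22 ft³)
25 ft³ → storage unit 9 (remaining 50 ft³)
25 ft³ → storage unit 9 (remaining 25 ft³)
9 storage units × 75 ft³ = 675 ft³; used 520 ft³; unused 155 ft³.

155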